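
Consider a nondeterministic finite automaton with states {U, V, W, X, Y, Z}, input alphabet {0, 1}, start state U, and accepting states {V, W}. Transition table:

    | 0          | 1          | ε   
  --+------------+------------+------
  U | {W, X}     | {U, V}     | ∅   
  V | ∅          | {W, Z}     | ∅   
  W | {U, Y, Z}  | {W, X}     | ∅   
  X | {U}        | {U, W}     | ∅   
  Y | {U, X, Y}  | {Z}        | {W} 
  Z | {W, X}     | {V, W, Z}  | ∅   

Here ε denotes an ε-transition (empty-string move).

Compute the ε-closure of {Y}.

{W, Y}

Begin with {Y}.
ε-move Y → W; add W.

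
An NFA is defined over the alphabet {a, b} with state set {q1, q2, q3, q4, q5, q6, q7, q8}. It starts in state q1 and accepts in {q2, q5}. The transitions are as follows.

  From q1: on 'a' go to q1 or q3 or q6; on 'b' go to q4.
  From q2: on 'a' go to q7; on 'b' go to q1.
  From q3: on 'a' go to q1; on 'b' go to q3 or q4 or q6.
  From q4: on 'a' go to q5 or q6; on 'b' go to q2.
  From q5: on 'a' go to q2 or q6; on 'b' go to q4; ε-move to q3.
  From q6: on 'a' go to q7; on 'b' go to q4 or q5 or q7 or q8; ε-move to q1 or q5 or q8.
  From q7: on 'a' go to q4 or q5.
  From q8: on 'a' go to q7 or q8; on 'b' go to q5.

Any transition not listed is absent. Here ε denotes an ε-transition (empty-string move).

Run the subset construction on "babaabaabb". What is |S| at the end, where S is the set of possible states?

Start in {q1}.
Read 'b': {q1} → {q4}.
Read 'a': {q4} → {q1, q3, q5, q6, q8}.
Read 'b': {q1, q3, q5, q6, q8} → {q1, q3, q4, q5, q6, q7, q8}.
Read 'a': {q1, q3, q4, q5, q6, q7, q8} → {q1, q2, q3, q4, q5, q6, q7, q8}.
Read 'a': {q1, q2, q3, q4, q5, q6, q7, q8} → {q1, q2, q3, q4, q5, q6, q7, q8}.
Read 'b': {q1, q2, q3, q4, q5, q6, q7, q8} → {q1, q2, q3, q4, q5, q6, q7, q8}.
Read 'a': {q1, q2, q3, q4, q5, q6, q7, q8} → {q1, q2, q3, q4, q5, q6, q7, q8}.
Read 'a': {q1, q2, q3, q4, q5, q6, q7, q8} → {q1, q2, q3, q4, q5, q6, q7, q8}.
Read 'b': {q1, q2, q3, q4, q5, q6, q7, q8} → {q1, q2, q3, q4, q5, q6, q7, q8}.
Read 'b': {q1, q2, q3, q4, q5, q6, q7, q8} → {q1, q2, q3, q4, q5, q6, q7, q8}.
That set has 8 states.

8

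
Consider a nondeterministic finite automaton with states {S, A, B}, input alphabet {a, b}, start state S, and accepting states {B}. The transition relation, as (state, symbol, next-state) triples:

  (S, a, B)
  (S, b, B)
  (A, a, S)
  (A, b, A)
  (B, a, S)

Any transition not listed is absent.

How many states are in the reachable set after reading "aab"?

1

Start in {S}.
Read 'a': {S} → {B}.
Read 'a': {B} → {S}.
Read 'b': {S} → {B}.
That set has 1 state.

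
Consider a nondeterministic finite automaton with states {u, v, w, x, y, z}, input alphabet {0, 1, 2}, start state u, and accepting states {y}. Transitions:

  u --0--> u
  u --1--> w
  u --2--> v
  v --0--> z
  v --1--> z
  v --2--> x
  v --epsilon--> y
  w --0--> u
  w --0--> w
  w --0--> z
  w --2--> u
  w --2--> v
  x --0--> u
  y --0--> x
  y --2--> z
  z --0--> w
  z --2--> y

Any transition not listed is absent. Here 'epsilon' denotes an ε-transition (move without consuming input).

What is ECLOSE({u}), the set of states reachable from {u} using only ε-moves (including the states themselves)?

{u}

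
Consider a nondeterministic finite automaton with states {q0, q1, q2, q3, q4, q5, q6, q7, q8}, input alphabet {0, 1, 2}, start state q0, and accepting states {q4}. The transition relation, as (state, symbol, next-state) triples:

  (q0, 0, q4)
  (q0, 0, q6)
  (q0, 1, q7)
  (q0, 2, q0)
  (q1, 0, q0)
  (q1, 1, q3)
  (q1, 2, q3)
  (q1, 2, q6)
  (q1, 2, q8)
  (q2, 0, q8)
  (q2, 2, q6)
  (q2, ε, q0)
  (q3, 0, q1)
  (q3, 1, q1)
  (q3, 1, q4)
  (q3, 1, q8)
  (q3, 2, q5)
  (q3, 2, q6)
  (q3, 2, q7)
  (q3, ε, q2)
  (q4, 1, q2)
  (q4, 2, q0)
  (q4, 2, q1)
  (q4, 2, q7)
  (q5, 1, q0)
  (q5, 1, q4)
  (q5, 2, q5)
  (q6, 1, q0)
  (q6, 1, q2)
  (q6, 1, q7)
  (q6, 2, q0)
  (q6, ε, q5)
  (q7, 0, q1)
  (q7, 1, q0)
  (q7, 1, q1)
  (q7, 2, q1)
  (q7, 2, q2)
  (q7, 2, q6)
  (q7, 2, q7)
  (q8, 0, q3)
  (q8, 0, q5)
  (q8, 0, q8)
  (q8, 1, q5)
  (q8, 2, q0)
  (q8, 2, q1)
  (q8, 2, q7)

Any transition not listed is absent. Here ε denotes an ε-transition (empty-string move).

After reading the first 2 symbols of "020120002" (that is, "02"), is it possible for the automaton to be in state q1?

Yes

Start in {q0}.
Read '0': q0→{q4, q6}; union {q4, q6}; ε-closure = {q4, q5, q6}.
Read '2': q4→{q0, q1, q7}, q5→{q5}, q6→{q0}; now {q0, q1, q5, q7}.
State q1 is in {q0, q1, q5, q7}.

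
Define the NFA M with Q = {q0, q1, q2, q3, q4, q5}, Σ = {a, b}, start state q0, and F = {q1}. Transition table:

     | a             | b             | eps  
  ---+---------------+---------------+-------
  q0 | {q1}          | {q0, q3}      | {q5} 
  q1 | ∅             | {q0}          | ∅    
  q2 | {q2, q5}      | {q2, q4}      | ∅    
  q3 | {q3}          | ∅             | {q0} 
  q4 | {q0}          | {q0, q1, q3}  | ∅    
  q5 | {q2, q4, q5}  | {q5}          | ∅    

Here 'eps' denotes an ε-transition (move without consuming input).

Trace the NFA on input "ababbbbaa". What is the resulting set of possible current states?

Start: ε-closure({q0}) = {q0, q5}.
Read 'a': q0→{q1}, q5→{q2, q4, q5}; now {q1, q2, q4, q5}.
Read 'b': q1→{q0}, q2→{q2, q4}, q4→{q0, q1, q3}, q5→{q5}; now {q0, q1, q2, q3, q4, q5}.
Read 'a': q0→{q1}, q1→∅, q2→{q2, q5}, q3→{q3}, q4→{q0}, q5→{q2, q4, q5}; now {q0, q1, q2, q3, q4, q5}.
Read 'b': q0→{q0, q3}, q1→{q0}, q2→{q2, q4}, q3→∅, q4→{q0, q1, q3}, q5→{q5}; now {q0, q1, q2, q3, q4, q5}.
Read 'b': q0→{q0, q3}, q1→{q0}, q2→{q2, q4}, q3→∅, q4→{q0, q1, q3}, q5→{q5}; now {q0, q1, q2, q3, q4, q5}.
Read 'b': q0→{q0, q3}, q1→{q0}, q2→{q2, q4}, q3→∅, q4→{q0, q1, q3}, q5→{q5}; now {q0, q1, q2, q3, q4, q5}.
Read 'b': q0→{q0, q3}, q1→{q0}, q2→{q2, q4}, q3→∅, q4→{q0, q1, q3}, q5→{q5}; now {q0, q1, q2, q3, q4, q5}.
Read 'a': q0→{q1}, q1→∅, q2→{q2, q5}, q3→{q3}, q4→{q0}, q5→{q2, q4, q5}; now {q0, q1, q2, q3, q4, q5}.
Read 'a': q0→{q1}, q1→∅, q2→{q2, q5}, q3→{q3}, q4→{q0}, q5→{q2, q4, q5}; now {q0, q1, q2, q3, q4, q5}.

{q0, q1, q2, q3, q4, q5}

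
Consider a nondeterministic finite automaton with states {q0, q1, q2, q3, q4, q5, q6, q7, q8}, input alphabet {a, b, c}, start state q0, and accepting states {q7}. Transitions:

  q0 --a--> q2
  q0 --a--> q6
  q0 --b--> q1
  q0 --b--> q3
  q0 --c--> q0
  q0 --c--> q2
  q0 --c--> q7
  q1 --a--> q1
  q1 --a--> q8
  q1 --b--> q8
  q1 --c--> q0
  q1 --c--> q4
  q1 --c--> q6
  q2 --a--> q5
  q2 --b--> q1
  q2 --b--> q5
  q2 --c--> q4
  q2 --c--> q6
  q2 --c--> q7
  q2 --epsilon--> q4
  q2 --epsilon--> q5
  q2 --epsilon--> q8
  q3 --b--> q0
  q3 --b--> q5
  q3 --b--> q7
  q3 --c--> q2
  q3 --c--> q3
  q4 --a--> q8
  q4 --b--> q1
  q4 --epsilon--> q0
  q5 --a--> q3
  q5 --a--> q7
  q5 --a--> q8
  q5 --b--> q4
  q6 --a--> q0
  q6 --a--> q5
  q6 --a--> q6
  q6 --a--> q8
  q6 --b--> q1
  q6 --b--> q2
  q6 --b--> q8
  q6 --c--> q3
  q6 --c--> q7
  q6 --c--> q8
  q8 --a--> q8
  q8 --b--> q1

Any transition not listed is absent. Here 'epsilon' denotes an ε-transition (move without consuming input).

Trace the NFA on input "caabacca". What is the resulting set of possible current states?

{q0, q2, q3, q4, q5, q6, q7, q8}

Start in {q0}.
Read 'c': {q0} → {q0, q2, q4, q5, q7, q8}.
Read 'a': {q0, q2, q4, q5, q7, q8} → {q0, q2, q3, q4, q5, q6, q7, q8}.
Read 'a': {q0, q2, q3, q4, q5, q6, q7, q8} → {q0, q2, q3, q4, q5, q6, q7, q8}.
Read 'b': {q0, q2, q3, q4, q5, q6, q7, q8} → {q0, q1, q2, q3, q4, q5, q7, q8}.
Read 'a': {q0, q1, q2, q3, q4, q5, q7, q8} → {q0, q1, q2, q3, q4, q5, q6, q7, q8}.
Read 'c': {q0, q1, q2, q3, q4, q5, q6, q7, q8} → {q0, q2, q3, q4, q5, q6, q7, q8}.
Read 'c': {q0, q2, q3, q4, q5, q6, q7, q8} → {q0, q2, q3, q4, q5, q6, q7, q8}.
Read 'a': {q0, q2, q3, q4, q5, q6, q7, q8} → {q0, q2, q3, q4, q5, q6, q7, q8}.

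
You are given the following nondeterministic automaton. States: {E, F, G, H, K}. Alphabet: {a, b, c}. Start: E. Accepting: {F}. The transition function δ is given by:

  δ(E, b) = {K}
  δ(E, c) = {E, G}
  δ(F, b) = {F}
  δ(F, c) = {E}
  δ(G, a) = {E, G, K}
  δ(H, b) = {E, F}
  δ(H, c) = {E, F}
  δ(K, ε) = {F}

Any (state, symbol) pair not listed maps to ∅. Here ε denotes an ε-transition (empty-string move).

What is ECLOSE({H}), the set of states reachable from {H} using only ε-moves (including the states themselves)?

{H}

Begin with {H}.
No ε-moves leave this set, so the closure equals the set itself.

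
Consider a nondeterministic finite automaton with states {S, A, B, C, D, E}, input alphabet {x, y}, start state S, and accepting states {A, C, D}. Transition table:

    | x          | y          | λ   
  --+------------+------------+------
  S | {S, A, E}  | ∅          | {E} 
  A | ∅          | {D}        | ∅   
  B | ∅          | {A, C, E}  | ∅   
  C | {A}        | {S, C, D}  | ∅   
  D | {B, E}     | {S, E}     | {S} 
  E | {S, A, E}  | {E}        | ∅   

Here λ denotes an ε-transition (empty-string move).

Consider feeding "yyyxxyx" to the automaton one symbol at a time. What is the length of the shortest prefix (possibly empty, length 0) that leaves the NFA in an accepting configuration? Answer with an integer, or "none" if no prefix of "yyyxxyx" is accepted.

Start: ε-closure({S}) = {S, E}.
Read 'y': {S, E} → {E}.
Read 'y': {E} → {E}.
Read 'y': {E} → {E}.
Read 'x': {E} → {S, A, E}.
None of the earlier sets intersect F, but {S, A, E} does.

4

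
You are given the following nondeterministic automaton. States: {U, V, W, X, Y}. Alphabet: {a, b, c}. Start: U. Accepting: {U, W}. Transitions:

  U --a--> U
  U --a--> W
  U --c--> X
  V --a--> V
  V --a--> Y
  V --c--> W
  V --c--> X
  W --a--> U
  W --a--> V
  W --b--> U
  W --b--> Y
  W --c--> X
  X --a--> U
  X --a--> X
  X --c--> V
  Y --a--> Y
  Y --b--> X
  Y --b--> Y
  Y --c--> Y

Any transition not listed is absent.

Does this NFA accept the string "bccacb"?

No

Start in {U}.
Read 'b': U→∅; now ∅.
The set is empty and remains empty for the remaining 5 symbols.
The final set ∅ contains no accepting state.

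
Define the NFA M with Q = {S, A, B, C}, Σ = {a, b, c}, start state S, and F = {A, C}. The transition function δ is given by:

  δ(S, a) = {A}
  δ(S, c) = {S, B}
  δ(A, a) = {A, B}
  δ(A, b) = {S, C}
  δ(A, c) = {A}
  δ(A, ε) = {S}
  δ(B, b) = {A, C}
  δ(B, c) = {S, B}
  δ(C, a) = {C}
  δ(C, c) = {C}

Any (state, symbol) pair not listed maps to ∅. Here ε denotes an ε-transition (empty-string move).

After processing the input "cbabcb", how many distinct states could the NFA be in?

3

Start in {S}.
Read 'c': S→{S, B}; now {S, B}.
Read 'b': S→∅, B→{A, C}; union {A, C}; ε-closure = {S, A, C}.
Read 'a': S→{A}, A→{A, B}, C→{C}; union {A, B, C}; ε-closure = {S, A, B, C}.
Read 'b': S→∅, A→{S, C}, B→{A, C}, C→∅; now {S, A, C}.
Read 'c': S→{S, B}, A→{A}, C→{C}; now {S, A, B, C}.
Read 'b': S→∅, A→{S, C}, B→{A, C}, C→∅; now {S, A, C}.
That set has 3 states.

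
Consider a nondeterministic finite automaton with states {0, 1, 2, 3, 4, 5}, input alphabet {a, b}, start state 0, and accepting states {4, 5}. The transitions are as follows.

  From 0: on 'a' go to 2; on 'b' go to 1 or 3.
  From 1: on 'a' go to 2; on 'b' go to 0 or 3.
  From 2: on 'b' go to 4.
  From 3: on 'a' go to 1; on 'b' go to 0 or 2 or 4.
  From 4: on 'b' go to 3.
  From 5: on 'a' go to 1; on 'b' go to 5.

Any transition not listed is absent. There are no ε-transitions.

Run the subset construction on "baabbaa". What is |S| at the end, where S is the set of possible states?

1

Start in {0}.
Read 'b': 0→{1, 3}; now {1, 3}.
Read 'a': 1→{2}, 3→{1}; now {1, 2}.
Read 'a': 1→{2}, 2→∅; now {2}.
Read 'b': 2→{4}; now {4}.
Read 'b': 4→{3}; now {3}.
Read 'a': 3→{1}; now {1}.
Read 'a': 1→{2}; now {2}.
That set has 1 state.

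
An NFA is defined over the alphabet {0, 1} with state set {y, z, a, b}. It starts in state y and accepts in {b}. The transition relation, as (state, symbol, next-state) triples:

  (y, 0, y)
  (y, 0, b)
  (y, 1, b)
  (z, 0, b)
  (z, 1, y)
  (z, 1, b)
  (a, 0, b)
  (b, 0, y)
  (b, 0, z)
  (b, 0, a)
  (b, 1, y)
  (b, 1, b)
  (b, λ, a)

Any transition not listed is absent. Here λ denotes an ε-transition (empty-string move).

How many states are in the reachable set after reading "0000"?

4

Start in {y}.
Read '0': y→{y, b}; union {y, b}; ε-closure = {y, a, b}.
Read '0': y→{y, b}, a→{b}, b→{y, z, a}; now {y, z, a, b}.
Read '0': y→{y, b}, z→{b}, a→{b}, b→{y, z, a}; now {y, z, a, b}.
Read '0': y→{y, b}, z→{b}, a→{b}, b→{y, z, a}; now {y, z, a, b}.
That set has 4 states.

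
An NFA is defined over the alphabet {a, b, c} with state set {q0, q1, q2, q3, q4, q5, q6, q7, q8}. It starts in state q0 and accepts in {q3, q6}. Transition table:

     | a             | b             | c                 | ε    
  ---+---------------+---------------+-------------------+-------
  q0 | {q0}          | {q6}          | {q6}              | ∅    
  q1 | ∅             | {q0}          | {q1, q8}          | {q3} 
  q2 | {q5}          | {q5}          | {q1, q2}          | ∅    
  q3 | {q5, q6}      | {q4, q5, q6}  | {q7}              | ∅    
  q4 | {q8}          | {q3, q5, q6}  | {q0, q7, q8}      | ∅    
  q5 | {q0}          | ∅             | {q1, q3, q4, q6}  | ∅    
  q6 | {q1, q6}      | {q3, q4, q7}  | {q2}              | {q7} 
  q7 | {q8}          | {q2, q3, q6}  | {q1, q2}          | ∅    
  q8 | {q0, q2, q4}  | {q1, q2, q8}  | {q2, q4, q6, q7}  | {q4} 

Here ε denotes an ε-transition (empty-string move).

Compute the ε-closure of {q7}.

{q7}

Begin with {q7}.
No ε-moves leave this set, so the closure equals the set itself.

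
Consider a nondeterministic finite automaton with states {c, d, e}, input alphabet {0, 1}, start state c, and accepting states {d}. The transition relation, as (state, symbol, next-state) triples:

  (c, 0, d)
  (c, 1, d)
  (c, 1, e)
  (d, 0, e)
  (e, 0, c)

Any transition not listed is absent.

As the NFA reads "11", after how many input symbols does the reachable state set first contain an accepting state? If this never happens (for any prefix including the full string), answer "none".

Start in {c}.
Read '1': {c} → {d, e}.
None of the earlier sets intersect F, but {d, e} does.

1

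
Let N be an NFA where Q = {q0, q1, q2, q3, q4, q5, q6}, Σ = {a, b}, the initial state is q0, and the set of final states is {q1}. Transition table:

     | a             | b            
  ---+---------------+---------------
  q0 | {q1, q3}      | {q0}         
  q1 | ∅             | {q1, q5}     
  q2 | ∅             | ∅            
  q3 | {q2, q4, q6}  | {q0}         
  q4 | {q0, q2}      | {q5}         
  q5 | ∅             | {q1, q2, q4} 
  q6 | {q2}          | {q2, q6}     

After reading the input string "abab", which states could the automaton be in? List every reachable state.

Start in {q0}.
Read 'a': q0→{q1, q3}; now {q1, q3}.
Read 'b': q1→{q1, q5}, q3→{q0}; now {q0, q1, q5}.
Read 'a': q0→{q1, q3}, q1→∅, q5→∅; now {q1, q3}.
Read 'b': q1→{q1, q5}, q3→{q0}; now {q0, q1, q5}.

{q0, q1, q5}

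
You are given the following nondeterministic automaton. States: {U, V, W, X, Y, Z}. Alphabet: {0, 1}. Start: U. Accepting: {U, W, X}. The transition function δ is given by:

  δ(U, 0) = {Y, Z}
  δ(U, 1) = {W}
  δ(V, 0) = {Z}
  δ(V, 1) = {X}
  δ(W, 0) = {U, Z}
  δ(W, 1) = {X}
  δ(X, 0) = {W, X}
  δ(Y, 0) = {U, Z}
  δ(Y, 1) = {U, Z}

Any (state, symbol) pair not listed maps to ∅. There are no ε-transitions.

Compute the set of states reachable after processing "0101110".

Start in {U}.
Read '0': {U} → {Y, Z}.
Read '1': {Y, Z} → {U, Z}.
Read '0': {U, Z} → {Y, Z}.
Read '1': {Y, Z} → {U, Z}.
Read '1': {U, Z} → {W}.
Read '1': {W} → {X}.
Read '0': {X} → {W, X}.

{W, X}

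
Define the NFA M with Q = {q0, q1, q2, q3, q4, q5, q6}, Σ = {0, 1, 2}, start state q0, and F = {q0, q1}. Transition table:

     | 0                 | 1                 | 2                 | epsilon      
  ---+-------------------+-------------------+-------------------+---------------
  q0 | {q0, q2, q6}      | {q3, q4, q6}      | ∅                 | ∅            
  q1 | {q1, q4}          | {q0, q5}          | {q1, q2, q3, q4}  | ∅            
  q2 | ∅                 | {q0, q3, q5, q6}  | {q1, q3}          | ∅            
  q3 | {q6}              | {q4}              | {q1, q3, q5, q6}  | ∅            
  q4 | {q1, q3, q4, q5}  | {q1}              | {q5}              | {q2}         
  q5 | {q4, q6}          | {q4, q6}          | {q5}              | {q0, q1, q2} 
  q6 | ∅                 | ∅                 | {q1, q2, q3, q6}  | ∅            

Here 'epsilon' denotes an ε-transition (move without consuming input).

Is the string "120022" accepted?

Yes

Start in {q0}.
Read '1': q0→{q3, q4, q6}; union {q3, q4, q6}; ε-closure = {q2, q3, q4, q6}.
Read '2': q2→{q1, q3}, q3→{q1, q3, q5, q6}, q4→{q5}, q6→{q1, q2, q3, q6}; union {q1, q2, q3, q5, q6}; ε-closure = {q0, q1, q2, q3, q5, q6}.
Read '0': q0→{q0, q2, q6}, q1→{q1, q4}, q2→∅, q3→{q6}, q5→{q4, q6}, q6→∅; now {q0, q1, q2, q4, q6}.
Read '0': q0→{q0, q2, q6}, q1→{q1, q4}, q2→∅, q4→{q1, q3, q4, q5}, q6→∅; now {q0, q1, q2, q3, q4, q5, q6}.
Read '2': q0→∅, q1→{q1, q2, q3, q4}, q2→{q1, q3}, q3→{q1, q3, q5, q6}, q4→{q5}, q5→{q5}, q6→{q1, q2, q3, q6}; union {q1, q2, q3, q4, q5, q6}; ε-closure = {q0, q1, q2, q3, q4, q5, q6}.
Read '2': q0→∅, q1→{q1, q2, q3, q4}, q2→{q1, q3}, q3→{q1, q3, q5, q6}, q4→{q5}, q5→{q5}, q6→{q1, q2, q3, q6}; union {q1, q2, q3, q4, q5, q6}; ε-closure = {q0, q1, q2, q3, q4, q5, q6}.
The final set {q0, q1, q2, q3, q4, q5, q6} contains the accepting states q0, q1.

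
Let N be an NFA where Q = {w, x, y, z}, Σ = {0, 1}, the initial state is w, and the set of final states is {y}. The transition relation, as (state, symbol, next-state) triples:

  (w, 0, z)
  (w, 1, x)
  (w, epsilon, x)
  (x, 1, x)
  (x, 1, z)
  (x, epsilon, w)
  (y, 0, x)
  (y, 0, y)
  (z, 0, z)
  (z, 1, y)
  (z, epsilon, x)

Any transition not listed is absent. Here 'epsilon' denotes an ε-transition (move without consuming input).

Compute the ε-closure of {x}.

{w, x}

Begin with {x}.
ε-move x → w; add w.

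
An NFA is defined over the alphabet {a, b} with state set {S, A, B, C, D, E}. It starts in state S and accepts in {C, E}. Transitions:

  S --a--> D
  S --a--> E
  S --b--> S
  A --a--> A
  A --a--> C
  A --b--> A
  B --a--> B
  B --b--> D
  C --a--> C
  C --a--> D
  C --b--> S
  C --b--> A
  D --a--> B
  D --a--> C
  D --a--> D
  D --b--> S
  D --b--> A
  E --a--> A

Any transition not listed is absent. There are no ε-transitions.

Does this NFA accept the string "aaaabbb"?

No

Start in {S}.
Read 'a': S→{D, E}; now {D, E}.
Read 'a': D→{B, C, D}, E→{A}; now {A, B, C, D}.
Read 'a': A→{A, C}, B→{B}, C→{C, D}, D→{B, C, D}; now {A, B, C, D}.
Read 'a': A→{A, C}, B→{B}, C→{C, D}, D→{B, C, D}; now {A, B, C, D}.
Read 'b': A→{A}, B→{D}, C→{S, A}, D→{S, A}; now {S, A, D}.
Read 'b': S→{S}, A→{A}, D→{S, A}; now {S, A}.
Read 'b': S→{S}, A→{A}; now {S, A}.
The final set {S, A} contains no accepting state.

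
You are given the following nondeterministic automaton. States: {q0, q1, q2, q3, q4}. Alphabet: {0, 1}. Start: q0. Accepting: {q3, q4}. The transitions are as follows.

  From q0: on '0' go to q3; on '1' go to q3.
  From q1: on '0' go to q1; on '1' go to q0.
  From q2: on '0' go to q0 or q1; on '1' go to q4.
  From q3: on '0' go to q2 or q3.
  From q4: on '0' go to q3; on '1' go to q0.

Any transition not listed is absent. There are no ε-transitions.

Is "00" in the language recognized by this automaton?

Yes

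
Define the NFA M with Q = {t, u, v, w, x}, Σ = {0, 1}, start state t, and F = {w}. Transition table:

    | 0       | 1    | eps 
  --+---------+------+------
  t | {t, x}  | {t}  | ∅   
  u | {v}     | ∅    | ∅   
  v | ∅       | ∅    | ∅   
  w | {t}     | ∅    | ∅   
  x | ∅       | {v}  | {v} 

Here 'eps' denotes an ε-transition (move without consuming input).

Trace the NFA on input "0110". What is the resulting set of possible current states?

Start in {t}.
Read '0': {t} → {t, v, x}.
Read '1': {t, v, x} → {t, v}.
Read '1': {t, v} → {t}.
Read '0': {t} → {t, v, x}.

{t, v, x}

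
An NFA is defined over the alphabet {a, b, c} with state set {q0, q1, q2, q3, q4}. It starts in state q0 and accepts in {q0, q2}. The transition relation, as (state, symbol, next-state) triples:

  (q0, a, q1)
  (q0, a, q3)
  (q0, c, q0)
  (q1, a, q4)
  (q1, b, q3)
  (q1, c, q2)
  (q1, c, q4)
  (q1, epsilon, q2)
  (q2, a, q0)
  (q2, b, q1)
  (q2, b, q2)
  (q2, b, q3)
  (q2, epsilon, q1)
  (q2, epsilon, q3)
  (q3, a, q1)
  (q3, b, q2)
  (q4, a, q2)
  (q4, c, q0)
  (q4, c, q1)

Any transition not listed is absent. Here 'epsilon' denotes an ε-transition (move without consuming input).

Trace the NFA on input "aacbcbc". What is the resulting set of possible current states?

Start in {q0}.
Read 'a': {q0} → {q1, q2, q3}.
Read 'a': {q1, q2, q3} → {q0, q1, q2, q3, q4}.
Read 'c': {q0, q1, q2, q3, q4} → {q0, q1, q2, q3, q4}.
Read 'b': {q0, q1, q2, q3, q4} → {q1, q2, q3}.
Read 'c': {q1, q2, q3} → {q1, q2, q3, q4}.
Read 'b': {q1, q2, q3, q4} → {q1, q2, q3}.
Read 'c': {q1, q2, q3} → {q1, q2, q3, q4}.

{q1, q2, q3, q4}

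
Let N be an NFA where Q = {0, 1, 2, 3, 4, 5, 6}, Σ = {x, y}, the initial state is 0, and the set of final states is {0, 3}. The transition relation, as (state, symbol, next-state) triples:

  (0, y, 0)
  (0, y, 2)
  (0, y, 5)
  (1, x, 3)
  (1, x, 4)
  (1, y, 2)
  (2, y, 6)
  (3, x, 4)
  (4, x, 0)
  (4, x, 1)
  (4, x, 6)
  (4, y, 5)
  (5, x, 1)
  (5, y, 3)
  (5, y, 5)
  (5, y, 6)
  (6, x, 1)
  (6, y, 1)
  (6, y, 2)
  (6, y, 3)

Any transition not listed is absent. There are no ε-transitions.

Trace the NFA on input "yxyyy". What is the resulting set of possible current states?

Start in {0}.
Read 'y': 0→{0, 2, 5}; now {0, 2, 5}.
Read 'x': 0→∅, 2→∅, 5→{1}; now {1}.
Read 'y': 1→{2}; now {2}.
Read 'y': 2→{6}; now {6}.
Read 'y': 6→{1, 2, 3}; now {1, 2, 3}.

{1, 2, 3}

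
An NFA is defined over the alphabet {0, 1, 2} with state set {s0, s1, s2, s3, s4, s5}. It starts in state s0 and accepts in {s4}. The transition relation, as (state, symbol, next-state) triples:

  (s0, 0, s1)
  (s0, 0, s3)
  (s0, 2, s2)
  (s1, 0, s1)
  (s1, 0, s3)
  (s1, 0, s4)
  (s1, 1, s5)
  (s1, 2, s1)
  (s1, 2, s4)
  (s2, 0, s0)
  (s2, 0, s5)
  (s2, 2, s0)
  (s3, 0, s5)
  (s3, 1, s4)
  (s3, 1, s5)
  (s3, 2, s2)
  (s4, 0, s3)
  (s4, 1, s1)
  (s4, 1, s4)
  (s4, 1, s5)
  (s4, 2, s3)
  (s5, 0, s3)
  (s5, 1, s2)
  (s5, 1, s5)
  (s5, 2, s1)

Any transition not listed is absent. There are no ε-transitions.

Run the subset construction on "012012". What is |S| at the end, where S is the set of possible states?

Start in {s0}.
Read '0': s0→{s1, s3}; now {s1, s3}.
Read '1': s1→{s5}, s3→{s4, s5}; now {s4, s5}.
Read '2': s4→{s3}, s5→{s1}; now {s1, s3}.
Read '0': s1→{s1, s3, s4}, s3→{s5}; now {s1, s3, s4, s5}.
Read '1': s1→{s5}, s3→{s4, s5}, s4→{s1, s4, s5}, s5→{s2, s5}; now {s1, s2, s4, s5}.
Read '2': s1→{s1, s4}, s2→{s0}, s4→{s3}, s5→{s1}; now {s0, s1, s3, s4}.
That set has 4 states.

4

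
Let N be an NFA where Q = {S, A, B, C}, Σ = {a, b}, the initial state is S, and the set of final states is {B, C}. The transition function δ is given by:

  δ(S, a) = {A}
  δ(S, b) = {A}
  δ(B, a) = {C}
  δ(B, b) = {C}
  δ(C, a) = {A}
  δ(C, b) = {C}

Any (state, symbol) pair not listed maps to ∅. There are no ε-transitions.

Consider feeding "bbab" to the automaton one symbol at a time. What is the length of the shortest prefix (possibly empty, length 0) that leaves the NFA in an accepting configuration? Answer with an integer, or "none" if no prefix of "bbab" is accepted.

none

Start in {S}.
Read 'b': S→{A}; now {A}.
Read 'b': A→∅; now ∅.
The set is empty and remains empty for the remaining 2 symbols.
No reachable set along the way intersects F.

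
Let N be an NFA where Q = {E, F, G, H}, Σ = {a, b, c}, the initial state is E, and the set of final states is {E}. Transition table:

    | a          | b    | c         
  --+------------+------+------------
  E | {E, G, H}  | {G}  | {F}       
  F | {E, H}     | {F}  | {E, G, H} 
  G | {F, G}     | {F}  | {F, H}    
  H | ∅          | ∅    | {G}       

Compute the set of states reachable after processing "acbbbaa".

{E, G, H}

Start in {E}.
Read 'a': E→{E, G, H}; now {E, G, H}.
Read 'c': E→{F}, G→{F, H}, H→{G}; now {F, G, H}.
Read 'b': F→{F}, G→{F}, H→∅; now {F}.
Read 'b': F→{F}; now {F}.
Read 'b': F→{F}; now {F}.
Read 'a': F→{E, H}; now {E, H}.
Read 'a': E→{E, G, H}, H→∅; now {E, G, H}.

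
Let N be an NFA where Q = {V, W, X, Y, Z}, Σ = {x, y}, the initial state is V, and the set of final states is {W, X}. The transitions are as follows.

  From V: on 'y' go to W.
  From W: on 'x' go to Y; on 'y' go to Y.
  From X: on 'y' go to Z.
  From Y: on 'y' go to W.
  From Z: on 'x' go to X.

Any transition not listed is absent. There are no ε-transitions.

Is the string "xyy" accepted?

Start in {V}.
Read 'x': V→∅; now ∅.
The set is empty and remains empty for the remaining 2 symbols.
The final set ∅ contains no accepting state.

No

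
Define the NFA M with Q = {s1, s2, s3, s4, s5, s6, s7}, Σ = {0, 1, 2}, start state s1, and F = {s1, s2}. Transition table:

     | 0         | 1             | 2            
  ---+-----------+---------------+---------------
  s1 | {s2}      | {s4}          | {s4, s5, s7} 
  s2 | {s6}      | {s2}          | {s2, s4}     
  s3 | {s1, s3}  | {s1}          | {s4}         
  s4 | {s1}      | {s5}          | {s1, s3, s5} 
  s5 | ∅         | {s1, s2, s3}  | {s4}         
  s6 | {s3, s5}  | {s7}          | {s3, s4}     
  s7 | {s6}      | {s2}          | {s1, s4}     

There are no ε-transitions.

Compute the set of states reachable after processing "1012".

Start in {s1}.
Read '1': s1→{s4}; now {s4}.
Read '0': s4→{s1}; now {s1}.
Read '1': s1→{s4}; now {s4}.
Read '2': s4→{s1, s3, s5}; now {s1, s3, s5}.

{s1, s3, s5}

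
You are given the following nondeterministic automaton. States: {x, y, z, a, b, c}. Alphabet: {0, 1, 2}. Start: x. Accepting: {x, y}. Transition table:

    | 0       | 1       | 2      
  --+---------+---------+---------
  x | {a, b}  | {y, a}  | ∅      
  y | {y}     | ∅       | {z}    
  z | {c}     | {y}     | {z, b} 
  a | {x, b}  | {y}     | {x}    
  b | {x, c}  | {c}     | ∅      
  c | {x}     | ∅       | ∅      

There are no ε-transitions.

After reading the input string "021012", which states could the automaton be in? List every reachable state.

Start in {x}.
Read '0': {x} → {a, b}.
Read '2': {a, b} → {x}.
Read '1': {x} → {y, a}.
Read '0': {y, a} → {x, y, b}.
Read '1': {x, y, b} → {y, a, c}.
Read '2': {y, a, c} → {x, z}.

{x, z}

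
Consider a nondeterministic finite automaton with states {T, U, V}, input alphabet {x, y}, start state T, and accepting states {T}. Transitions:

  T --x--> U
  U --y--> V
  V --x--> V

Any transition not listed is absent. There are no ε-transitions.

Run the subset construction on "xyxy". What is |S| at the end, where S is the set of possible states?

0

Start in {T}.
Read 'x': T→{U}; now {U}.
Read 'y': U→{V}; now {V}.
Read 'x': V→{V}; now {V}.
Read 'y': V→∅; now ∅.
That set has 0 states.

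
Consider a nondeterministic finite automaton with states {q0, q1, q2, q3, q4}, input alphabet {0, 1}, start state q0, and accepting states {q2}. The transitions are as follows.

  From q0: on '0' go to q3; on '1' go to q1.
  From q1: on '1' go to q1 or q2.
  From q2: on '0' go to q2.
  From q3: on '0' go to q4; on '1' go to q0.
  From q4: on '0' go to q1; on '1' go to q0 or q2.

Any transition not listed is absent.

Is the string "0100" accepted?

No

Start in {q0}.
Read '0': {q0} → {q3}.
Read '1': {q3} → {q0}.
Read '0': {q0} → {q3}.
Read '0': {q3} → {q4}.
The final set {q4} contains no accepting state.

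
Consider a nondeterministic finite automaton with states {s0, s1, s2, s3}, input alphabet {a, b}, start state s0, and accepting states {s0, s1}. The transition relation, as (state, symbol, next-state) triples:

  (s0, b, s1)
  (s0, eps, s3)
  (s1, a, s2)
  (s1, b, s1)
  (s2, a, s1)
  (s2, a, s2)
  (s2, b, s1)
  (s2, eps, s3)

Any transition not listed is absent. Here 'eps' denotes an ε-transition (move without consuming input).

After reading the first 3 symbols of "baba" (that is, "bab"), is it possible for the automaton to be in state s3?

No

Start: ε-closure({s0}) = {s0, s3}.
Read 'b': s0→{s1}, s3→∅; now {s1}.
Read 'a': s1→{s2}; union {s2}; ε-closure = {s2, s3}.
Read 'b': s2→{s1}, s3→∅; now {s1}.
State s3 is not in {s1}.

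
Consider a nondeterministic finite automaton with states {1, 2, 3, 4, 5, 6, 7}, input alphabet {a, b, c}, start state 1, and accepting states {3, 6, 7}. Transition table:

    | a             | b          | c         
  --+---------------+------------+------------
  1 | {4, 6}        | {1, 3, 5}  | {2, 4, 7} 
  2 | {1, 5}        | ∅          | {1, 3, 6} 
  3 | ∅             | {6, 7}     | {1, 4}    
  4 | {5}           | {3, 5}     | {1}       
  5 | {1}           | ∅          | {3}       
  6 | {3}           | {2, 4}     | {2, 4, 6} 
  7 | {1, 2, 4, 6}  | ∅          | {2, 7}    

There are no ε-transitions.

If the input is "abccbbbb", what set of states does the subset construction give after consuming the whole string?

Start in {1}.
Read 'a': 1→{4, 6}; now {4, 6}.
Read 'b': 4→{3, 5}, 6→{2, 4}; now {2, 3, 4, 5}.
Read 'c': 2→{1, 3, 6}, 3→{1, 4}, 4→{1}, 5→{3}; now {1, 3, 4, 6}.
Read 'c': 1→{2, 4, 7}, 3→{1, 4}, 4→{1}, 6→{2, 4, 6}; now {1, 2, 4, 6, 7}.
Read 'b': 1→{1, 3, 5}, 2→∅, 4→{3, 5}, 6→{2, 4}, 7→∅; now {1, 2, 3, 4, 5}.
Read 'b': 1→{1, 3, 5}, 2→∅, 3→{6, 7}, 4→{3, 5}, 5→∅; now {1, 3, 5, 6, 7}.
Read 'b': 1→{1, 3, 5}, 3→{6, 7}, 5→∅, 6→{2, 4}, 7→∅; now {1, 2, 3, 4, 5, 6, 7}.
Read 'b': 1→{1, 3, 5}, 2→∅, 3→{6, 7}, 4→{3, 5}, 5→∅, 6→{2, 4}, 7→∅; now {1, 2, 3, 4, 5, 6, 7}.

{1, 2, 3, 4, 5, 6, 7}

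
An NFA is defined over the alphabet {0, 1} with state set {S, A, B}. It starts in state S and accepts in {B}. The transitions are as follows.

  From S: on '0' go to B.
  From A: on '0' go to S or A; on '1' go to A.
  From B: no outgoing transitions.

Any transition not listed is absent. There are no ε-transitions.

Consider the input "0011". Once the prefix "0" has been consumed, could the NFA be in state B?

Start in {S}.
Read '0': {S} → {B}.
State B is in {B}.

Yes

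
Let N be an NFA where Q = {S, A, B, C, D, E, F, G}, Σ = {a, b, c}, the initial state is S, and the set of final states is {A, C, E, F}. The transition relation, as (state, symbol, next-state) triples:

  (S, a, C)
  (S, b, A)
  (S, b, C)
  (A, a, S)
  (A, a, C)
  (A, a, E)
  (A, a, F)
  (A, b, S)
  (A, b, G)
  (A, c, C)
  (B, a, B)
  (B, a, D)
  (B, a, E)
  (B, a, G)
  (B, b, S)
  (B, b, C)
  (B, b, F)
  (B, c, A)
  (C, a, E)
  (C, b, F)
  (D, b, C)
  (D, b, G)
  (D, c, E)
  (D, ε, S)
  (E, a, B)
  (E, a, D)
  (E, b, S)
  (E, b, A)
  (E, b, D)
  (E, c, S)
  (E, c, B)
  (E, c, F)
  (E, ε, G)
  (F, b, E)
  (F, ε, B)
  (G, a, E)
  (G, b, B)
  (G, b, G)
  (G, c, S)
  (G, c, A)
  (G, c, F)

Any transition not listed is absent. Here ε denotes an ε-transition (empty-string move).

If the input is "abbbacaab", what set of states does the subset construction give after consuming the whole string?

{S, A, B, C, D, F, G}

Start in {S}.
Read 'a': {S} → {C}.
Read 'b': {C} → {B, F}.
Read 'b': {B, F} → {S, B, C, E, F, G}.
Read 'b': {S, B, C, E, F, G} → {S, A, B, C, D, E, F, G}.
Read 'a': {S, A, B, C, D, E, F, G} → {S, B, C, D, E, F, G}.
Read 'c': {S, B, C, D, E, F, G} → {S, A, B, E, F, G}.
Read 'a': {S, A, B, E, F, G} → {S, B, C, D, E, F, G}.
Read 'a': {S, B, C, D, E, F, G} → {S, B, C, D, E, G}.
Read 'b': {S, B, C, D, E, G} → {S, A, B, C, D, F, G}.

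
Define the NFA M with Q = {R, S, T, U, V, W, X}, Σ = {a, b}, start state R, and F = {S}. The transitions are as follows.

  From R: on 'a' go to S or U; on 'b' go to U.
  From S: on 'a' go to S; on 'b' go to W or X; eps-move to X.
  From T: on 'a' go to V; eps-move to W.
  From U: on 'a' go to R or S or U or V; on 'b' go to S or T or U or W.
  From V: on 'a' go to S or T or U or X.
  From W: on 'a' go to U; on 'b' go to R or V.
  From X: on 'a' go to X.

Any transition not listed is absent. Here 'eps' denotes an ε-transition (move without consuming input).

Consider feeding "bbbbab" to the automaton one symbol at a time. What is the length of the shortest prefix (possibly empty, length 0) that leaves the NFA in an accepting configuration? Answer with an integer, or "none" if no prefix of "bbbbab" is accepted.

Start in {R}.
Read 'b': {R} → {U}.
Read 'b': {U} → {S, T, U, W, X}.
None of the earlier sets intersect F, but {S, T, U, W, X} does.

2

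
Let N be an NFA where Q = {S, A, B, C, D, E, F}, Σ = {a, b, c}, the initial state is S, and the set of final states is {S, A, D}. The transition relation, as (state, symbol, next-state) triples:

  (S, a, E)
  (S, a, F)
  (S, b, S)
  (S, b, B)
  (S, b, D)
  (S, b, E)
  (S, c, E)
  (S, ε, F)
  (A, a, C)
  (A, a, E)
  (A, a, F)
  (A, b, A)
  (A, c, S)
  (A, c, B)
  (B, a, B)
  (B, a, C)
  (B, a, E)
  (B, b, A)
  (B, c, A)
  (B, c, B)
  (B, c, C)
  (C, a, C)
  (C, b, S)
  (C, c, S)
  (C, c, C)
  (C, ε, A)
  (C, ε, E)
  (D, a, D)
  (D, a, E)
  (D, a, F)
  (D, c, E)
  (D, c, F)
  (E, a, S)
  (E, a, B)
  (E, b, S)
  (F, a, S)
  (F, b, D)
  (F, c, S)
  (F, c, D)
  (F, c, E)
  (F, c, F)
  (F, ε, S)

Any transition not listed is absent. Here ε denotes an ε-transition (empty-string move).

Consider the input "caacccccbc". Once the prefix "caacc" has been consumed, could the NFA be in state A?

Yes

Start: ε-closure({S}) = {S, F}.
Read 'c': S→{E}, F→{S, D, E, F}; now {S, D, E, F}.
Read 'a': S→{E, F}, D→{D, E, F}, E→{S, B}, F→{S}; now {S, B, D, E, F}.
Read 'a': S→{E, F}, B→{B, C, E}, D→{D, E, F}, E→{S, B}, F→{S}; union {S, B, C, D, E, F}; ε-closure = {S, A, B, C, D, E, F}.
Read 'c': S→{E}, A→{S, B}, B→{A, B, C}, C→{S, C}, D→{E, F}, E→∅, F→{S, D, E, F}; now {S, A, B, C, D, E, F}.
Read 'c': S→{E}, A→{S, B}, B→{A, B, C}, C→{S, C}, D→{E, F}, E→∅, F→{S, D, E, F}; now {S, A, B, C, D, E, F}.
State A is in {S, A, B, C, D, E, F}.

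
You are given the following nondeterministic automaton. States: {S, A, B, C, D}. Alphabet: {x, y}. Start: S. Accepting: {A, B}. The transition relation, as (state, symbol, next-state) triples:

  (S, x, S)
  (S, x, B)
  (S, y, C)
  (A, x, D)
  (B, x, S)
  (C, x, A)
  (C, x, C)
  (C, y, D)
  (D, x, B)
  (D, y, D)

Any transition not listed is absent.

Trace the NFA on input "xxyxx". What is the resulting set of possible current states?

Start in {S}.
Read 'x': S→{S, B}; now {S, B}.
Read 'x': S→{S, B}, B→{S}; now {S, B}.
Read 'y': S→{C}, B→∅; now {C}.
Read 'x': C→{A, C}; now {A, C}.
Read 'x': A→{D}, C→{A, C}; now {A, C, D}.

{A, C, D}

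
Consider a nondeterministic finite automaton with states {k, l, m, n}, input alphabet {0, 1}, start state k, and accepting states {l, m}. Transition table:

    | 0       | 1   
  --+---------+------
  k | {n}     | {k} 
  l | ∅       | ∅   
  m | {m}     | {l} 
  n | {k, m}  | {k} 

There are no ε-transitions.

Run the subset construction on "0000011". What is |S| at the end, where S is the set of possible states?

1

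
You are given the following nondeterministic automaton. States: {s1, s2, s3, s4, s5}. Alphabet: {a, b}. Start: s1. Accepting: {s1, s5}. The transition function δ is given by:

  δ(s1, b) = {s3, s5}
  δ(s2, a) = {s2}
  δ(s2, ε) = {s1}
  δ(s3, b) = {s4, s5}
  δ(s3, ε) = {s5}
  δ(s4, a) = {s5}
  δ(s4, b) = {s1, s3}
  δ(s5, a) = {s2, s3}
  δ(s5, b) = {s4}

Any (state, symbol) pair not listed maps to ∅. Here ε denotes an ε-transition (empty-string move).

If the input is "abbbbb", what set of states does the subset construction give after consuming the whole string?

Start in {s1}.
Read 'a': s1→∅; now ∅.
The set is empty and remains empty for the remaining 5 symbols.

∅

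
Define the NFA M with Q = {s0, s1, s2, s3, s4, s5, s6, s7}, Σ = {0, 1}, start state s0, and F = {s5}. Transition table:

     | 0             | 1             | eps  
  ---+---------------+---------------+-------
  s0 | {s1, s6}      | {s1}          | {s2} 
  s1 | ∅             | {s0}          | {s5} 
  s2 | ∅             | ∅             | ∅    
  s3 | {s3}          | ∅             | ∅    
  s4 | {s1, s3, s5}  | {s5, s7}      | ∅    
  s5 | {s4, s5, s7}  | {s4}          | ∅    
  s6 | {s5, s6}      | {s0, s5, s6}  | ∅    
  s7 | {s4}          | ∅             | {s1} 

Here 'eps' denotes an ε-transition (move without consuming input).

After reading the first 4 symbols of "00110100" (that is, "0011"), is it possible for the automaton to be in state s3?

No

Start: ε-closure({s0}) = {s0, s2}.
Read '0': s0→{s1, s6}, s2→∅; union {s1, s6}; ε-closure = {s1, s5, s6}.
Read '0': s1→∅, s5→{s4, s5, s7}, s6→{s5, s6}; union {s4, s5, s6, s7}; ε-closure = {s1, s4, s5, s6, s7}.
Read '1': s1→{s0}, s4→{s5, s7}, s5→{s4}, s6→{s0, s5, s6}, s7→∅; union {s0, s4, s5, s6, s7}; ε-closure = {s0, s1, s2, s4, s5, s6, s7}.
Read '1': s0→{s1}, s1→{s0}, s2→∅, s4→{s5, s7}, s5→{s4}, s6→{s0, s5, s6}, s7→∅; union {s0, s1, s4, s5, s6, s7}; ε-closure = {s0, s1, s2, s4, s5, s6, s7}.
State s3 is not in {s0, s1, s2, s4, s5, s6, s7}.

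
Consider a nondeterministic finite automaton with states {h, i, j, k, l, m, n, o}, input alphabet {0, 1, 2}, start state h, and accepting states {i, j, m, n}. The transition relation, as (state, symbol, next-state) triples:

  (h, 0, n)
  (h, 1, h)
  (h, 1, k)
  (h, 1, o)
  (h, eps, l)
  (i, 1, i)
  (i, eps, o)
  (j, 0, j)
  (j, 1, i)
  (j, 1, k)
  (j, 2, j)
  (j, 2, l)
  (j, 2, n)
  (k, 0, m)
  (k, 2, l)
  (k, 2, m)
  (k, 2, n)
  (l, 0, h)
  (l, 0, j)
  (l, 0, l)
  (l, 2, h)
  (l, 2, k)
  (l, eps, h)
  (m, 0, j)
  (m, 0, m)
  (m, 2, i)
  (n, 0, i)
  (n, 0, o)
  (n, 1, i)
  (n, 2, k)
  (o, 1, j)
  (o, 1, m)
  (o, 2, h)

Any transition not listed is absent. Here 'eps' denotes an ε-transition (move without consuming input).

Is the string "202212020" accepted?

Yes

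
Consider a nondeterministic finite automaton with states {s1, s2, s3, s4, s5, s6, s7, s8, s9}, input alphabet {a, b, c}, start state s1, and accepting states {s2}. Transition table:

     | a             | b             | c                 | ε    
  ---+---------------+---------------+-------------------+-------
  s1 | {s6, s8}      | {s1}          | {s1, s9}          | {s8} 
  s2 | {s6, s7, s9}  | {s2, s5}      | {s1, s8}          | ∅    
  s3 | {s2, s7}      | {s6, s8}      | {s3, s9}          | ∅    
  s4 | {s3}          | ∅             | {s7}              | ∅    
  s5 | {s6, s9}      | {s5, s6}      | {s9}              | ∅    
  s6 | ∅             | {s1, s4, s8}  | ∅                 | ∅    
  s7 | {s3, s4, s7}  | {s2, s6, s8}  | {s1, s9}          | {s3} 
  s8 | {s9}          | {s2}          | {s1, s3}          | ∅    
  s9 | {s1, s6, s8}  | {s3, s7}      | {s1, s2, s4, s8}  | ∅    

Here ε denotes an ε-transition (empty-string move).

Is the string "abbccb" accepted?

Yes

Start: ε-closure({s1}) = {s1, s8}.
Read 'a': s1→{s6, s8}, s8→{s9}; now {s6, s8, s9}.
Read 'b': s6→{s1, s4, s8}, s8→{s2}, s9→{s3, s7}; now {s1, s2, s3, s4, s7, s8}.
Read 'b': s1→{s1}, s2→{s2, s5}, s3→{s6, s8}, s4→∅, s7→{s2, s6, s8}, s8→{s2}; now {s1, s2, s5, s6, s8}.
Read 'c': s1→{s1, s9}, s2→{s1, s8}, s5→{s9}, s6→∅, s8→{s1, s3}; now {s1, s3, s8, s9}.
Read 'c': s1→{s1, s9}, s3→{s3, s9}, s8→{s1, s3}, s9→{s1, s2, s4, s8}; now {s1, s2, s3, s4, s8, s9}.
Read 'b': s1→{s1}, s2→{s2, s5}, s3→{s6, s8}, s4→∅, s8→{s2}, s9→{s3, s7}; now {s1, s2, s3, s5, s6, s7, s8}.
The final set {s1, s2, s3, s5, s6, s7, s8} contains the accepting state s2.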